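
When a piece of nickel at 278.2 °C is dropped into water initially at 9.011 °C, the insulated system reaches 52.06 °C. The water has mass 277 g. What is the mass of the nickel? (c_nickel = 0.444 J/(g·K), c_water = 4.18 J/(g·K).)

Heat gained plus heat lost sum to zero:
m×0.444×(52.06 − 278.2) + 277×4.18×(52.06 − 9.011) = 0
-100.41 m = -49845
m = -49845/-100.41 ≈ 496.4 g

m ≈ 496 g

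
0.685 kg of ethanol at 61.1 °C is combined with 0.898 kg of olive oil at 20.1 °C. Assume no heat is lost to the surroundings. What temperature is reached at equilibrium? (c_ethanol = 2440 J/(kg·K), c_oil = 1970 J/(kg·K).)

T_f ≈ 40.0 °C

T_f = Σ m_i c_i T_i / Σ m_i c_i:
T_f = (1671.4×61.1 + 1769.1×20.1) / (1671.4 + 1769.1)
    = 137681 / 3440.5 ≈ 40.02 °C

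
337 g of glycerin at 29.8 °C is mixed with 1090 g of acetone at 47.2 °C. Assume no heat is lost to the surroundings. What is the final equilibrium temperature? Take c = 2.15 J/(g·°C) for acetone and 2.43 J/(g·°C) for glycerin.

T_f ≈ 42.7 °C

T_f = Σ m_i c_i T_i / Σ m_i c_i:
T_f = (2343.5·47.2 + 818.91·29.8) / (2343.5 + 818.91)
    = 135017 / 3162.4 ≈ 42.69 °C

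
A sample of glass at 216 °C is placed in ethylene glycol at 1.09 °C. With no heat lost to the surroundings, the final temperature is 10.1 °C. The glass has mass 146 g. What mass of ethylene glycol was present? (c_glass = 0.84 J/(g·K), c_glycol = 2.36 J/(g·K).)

Heat lost by the glass = heat gained by the glycol:
146×0.84×(216 − 10.1) = m×2.36×(10.1 − 1.09)
21.26 m = 25252  ⇒  m ≈ 1188 g

m ≈ 1190 g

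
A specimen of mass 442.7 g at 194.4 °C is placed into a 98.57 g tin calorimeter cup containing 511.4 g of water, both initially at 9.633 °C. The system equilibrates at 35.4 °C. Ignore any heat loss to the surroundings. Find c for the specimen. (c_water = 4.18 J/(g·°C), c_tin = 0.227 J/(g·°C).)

Taking heat into each body as positive, Σ m c ΔT = 0:
442.7×c×(35.4 − 194.4) + 511.4×4.18×(35.4 − 9.633) + 98.57×0.227×(35.4 − 9.633) = 0
-70389 c = -55657
c = -55657/-70389 ≈ 0.7907 J/(g·°C)

c ≈ 0.791 J/(g·°C)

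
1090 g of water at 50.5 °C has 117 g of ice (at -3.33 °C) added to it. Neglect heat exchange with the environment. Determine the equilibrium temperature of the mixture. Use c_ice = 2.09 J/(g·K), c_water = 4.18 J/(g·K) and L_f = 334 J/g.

T_f ≈ 37.7 °C

Energy balance with sensible and latent terms:
ice -3.33→0 °C: 117×2.09×3.33 = 814.28; melt ice: 117×334 = 39078; meltwater 0→T: 117×4.18×T = 489.06 T; water cools: 1090×4.18×(T − 50.5) = 4556.2(T − 50.5)
5045.3 T = 230088 − 39892 = 190196
T ≈ 37.70 °C (positive, so assuming full melt was valid).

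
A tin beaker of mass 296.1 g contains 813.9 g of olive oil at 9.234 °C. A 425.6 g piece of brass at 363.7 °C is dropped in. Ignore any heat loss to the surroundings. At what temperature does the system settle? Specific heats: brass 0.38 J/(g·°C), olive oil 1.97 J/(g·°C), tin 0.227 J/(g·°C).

T_f ≈ 40.5 °C

Let T be the final temperature. ΣQ_i = 0:
425.6·0.38·(T − 363.7) + 813.9·1.97·(T − 9.234) + 296.1·0.227·(T − 9.234) = 0
161.73(T − 363.7) + 1603.4(T − 9.234) + 67.21(T − 9.234) = 0
1832.3 T = 74247
T = 74247/1832.3 ≈ 40.52 °C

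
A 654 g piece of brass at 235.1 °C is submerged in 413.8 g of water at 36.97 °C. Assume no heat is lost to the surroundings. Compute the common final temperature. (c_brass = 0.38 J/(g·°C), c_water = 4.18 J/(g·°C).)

Heat lost by the brass equals heat gained by the water:
654·0.38·(235.1 − T) = 413.8·4.18·(T − 36.97)
248.52(235.1 − T) = 1729.7(T − 36.97)
1978.2 T = 122373  ⇒  T ≈ 61.86 °C

T_f ≈ 61.9 °C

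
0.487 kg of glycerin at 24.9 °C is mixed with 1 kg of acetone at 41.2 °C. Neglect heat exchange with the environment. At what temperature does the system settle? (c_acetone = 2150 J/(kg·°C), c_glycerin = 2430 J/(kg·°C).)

T_f = Σ m_i c_i T_i / Σ m_i c_i:
T_f = (2150·41.2 + 1183.4·24.9) / (2150 + 1183.4)
    = 118047 / 3333.4 ≈ 35.41 °C

T_f ≈ 35.4 °C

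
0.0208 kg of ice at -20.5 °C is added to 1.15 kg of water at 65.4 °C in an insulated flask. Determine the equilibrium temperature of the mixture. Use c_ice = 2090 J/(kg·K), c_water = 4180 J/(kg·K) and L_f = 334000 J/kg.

T_f ≈ 62.6 °C

Net heat exchanged in the isolated system is zero:
ice -20.5→0 °C: 0.0208×2090×20.5 = 891.18; fusion: m_ice L_f = 0.0208×334000 = 6947.2; meltwater 0→T: 0.0208×4180×T = 86.94 T; water cools: 1.15×4180×(T − 65.4) = 4807(T − 65.4)
4893.9 T = 314378 − 7838.4 = 306539
T ≈ 62.64 °C (positive, so assuming full melt was valid).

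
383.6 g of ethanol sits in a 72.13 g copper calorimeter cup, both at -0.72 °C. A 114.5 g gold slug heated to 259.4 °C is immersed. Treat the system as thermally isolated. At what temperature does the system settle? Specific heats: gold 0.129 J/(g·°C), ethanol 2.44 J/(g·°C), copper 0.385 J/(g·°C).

Energy conservation, ΣQ = 0:
114.5*0.129*(T − 259.4) + 383.6*2.44*(T − (-0.72)) + 72.13*0.385*(T − (-0.72)) = 0
14.77(T − 259.4) + 935.98(T − (-0.72)) + 27.77(T − (-0.72)) = 0
(14.77 + 935.98 + 27.77) T = 14.77*259.4 + 935.98*(-0.72) + 27.77*(-0.72)
T = 3137.6/978.52 ≈ 3.21 °C

T_f ≈ 3.2 °C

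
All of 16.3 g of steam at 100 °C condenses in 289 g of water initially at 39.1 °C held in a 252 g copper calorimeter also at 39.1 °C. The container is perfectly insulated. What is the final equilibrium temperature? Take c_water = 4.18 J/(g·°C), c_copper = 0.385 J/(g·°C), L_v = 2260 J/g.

T_f ≈ 68.9 °C

Heat gained plus heat lost sum to zero:
steam→water at 100 °C releases m L_v = 16.3×2260 = 36838; condensed water 100 °C→T: 68.13(T − 100); water warms: 289×4.18×(T − 39.1) = 1208(T − 39.1); cup: 97.02(T − 39.1)
1373.2 T = 36838 + 6813.4 + 51027 = 94678
T ≈ 68.95 °C, under the boiling point, so the assumption holds.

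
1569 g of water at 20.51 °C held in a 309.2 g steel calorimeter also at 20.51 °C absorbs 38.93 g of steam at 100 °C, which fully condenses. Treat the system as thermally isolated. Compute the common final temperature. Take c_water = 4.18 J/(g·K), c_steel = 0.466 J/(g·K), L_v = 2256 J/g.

T_f ≈ 35.2 °C

Sum of m c ΔT and latent-heat terms is zero:
latent heat released on condensation: 38.93·2256 = 87826
  condensate cools 100→T: 38.93·4.18·(T − 100) = 162.73(T − 100)
  original water: 6558.4(T − 20.51)
  cup: 144.09(T − 20.51)
6865.2 T = 87826 + 16273 + 137468 = 241567
T ≈ 35.19 °C — below 100 °C, confirming all the steam condensed.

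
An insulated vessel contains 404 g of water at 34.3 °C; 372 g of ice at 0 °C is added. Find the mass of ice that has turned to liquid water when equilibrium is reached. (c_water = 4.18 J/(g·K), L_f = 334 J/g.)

m_melted ≈ 173 g

Water can give up m c ΔT = 404·4.18·34.3 = 57923 J before reaching 0 °C.
Melting all 372 g of ice would need 372·334 = 124248 J.
Since 57923 < 124248 J, not all the ice melts; equilibrium is at 0 °C.
m_melt = 57923 / L_f = 173.4 g.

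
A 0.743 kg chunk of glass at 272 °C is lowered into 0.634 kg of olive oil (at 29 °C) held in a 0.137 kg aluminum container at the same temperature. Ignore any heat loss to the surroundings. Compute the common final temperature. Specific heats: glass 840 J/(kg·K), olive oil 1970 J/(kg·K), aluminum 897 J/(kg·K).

Taking heat into each body as positive, Σ m c ΔT = 0:
0.743*840*(T − 272) + 0.634*1970*(T − 29) + 0.137*897*(T − 29) = 0
(624.12 + 1249 + 122.89) T = 624.12*272 + 1249*29 + 122.89*29
T = 209545/1996 ≈ 104.98 °C

T_f ≈ 105.0 °C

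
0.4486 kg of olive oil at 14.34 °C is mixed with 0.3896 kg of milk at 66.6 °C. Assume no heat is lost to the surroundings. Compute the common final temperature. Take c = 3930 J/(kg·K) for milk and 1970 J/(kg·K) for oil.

With ΣQ=0 the equilibrium temperature is the m·c-weighted mean:
T_f = (1531.1*66.6 + 883.74*14.34) / (1531.1 + 883.74)
    = 114646 / 2414.9 ≈ 47.48 °C

T_f ≈ 47.5 °C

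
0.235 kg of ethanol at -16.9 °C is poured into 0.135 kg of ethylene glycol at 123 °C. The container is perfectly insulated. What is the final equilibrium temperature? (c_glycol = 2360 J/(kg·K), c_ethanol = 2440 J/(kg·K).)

T_f ≈ 33.1 °C

T_f is the heat-capacity-weighted average of the initial temperatures:
T_f = (318.6×123 + 573.4×(-16.9)) / (318.6 + 573.4)
    = 29497 / 892 ≈ 33.07 °C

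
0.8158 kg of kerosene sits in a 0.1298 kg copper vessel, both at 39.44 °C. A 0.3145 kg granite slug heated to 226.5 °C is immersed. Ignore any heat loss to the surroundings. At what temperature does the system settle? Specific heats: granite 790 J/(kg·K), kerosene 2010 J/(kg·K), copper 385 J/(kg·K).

Let T be the final temperature. ΣQ_i = 0:
0.3145*790*(T − 226.5) + 0.8158*2010*(T − 39.44) + 0.1298*385*(T − 39.44) = 0
1938.2 T = 122918
T = 122918 / 1938.2 = 63.4 °C

T_f ≈ 63.4 °C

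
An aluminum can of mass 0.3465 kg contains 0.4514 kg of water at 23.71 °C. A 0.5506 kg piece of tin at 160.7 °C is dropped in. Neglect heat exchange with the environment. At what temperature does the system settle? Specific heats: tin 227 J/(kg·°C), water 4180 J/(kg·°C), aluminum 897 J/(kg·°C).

Energy conservation, ΣQ = 0:
0.5506·227·(T − 160.7) + 0.4514·4180·(T − 23.71) + 0.3465·897·(T − 23.71) = 0
2322.6 T = 72192
T = 72192 / 2322.6 = 31.1 °C

T_f ≈ 31.1 °C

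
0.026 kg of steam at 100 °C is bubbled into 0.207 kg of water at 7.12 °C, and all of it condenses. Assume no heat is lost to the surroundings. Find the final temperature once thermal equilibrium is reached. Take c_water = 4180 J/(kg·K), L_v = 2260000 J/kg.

T_f ≈ 77.8 °C

Net heat exchanged in the isolated system is zero:
latent heat released on condensation: 0.026·2260000 = 58760; condensed water 100 °C→T: 108.68(T − 100); original water: 865.26(T − 7.12)
973.94 T = 58760 + 10868 + 6160.7 = 75789
T ≈ 77.82 °C, under the boiling point, so the assumption holds.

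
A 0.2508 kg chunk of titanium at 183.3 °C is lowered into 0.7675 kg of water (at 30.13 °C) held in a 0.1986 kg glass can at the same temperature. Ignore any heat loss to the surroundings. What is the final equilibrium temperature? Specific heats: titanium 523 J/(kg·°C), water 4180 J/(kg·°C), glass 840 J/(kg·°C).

T_f ≈ 35.9 °C

Heat gained plus heat lost sum to zero:
0.2508*523*(T − 183.3) + 0.7675*4180*(T − 30.13) + 0.1986*840*(T − 30.13) = 0
131.17(T − 183.3) + 3208.1(T − 30.13) + 166.82(T − 30.13) = 0
(131.17 + 3208.1 + 166.82) T = 131.17*183.3 + 3208.1*30.13 + 166.82*30.13
T = 125731/3506.1 ≈ 35.86 °C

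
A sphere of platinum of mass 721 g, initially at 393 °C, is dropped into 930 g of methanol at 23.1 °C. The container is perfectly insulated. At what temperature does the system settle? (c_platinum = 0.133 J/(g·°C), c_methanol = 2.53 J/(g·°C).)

T_f ≈ 37.6 °C

Let T be the final temperature. ΣQ_i = 0:
721*0.133*(T − 393) + 930*2.53*(T − 23.1) = 0
2448.8 T = 92038
T = 92038 / 2448.8 = 37.6 °C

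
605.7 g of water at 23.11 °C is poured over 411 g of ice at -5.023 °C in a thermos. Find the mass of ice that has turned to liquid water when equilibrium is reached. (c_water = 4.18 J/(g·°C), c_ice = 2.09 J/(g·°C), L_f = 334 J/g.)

Water can give up m c ΔT = 605.7×4.18×23.11 = 58510 J before reaching 0 °C.
Warming the ice to 0 °C takes 411×2.09×5.023 = 4314.7 J, leaving 54196 J for melting.
Fully melting the ice requires m_ice L_f = 411×334 = 137274 J.
That's not enough to melt it all — equilibrium is at 0 °C with ice remaining.
m_melted×334 = 54196  ⇒  m_melted ≈ 162.3 g.

m_melted ≈ 162 g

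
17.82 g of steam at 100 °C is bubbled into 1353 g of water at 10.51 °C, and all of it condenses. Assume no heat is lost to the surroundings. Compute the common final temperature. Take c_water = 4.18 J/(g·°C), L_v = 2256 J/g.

T_f ≈ 18.7 °C

Conservation of energy gives ΣQ = 0:
latent heat released on condensation: 17.82·2256 = 40202; condensate cools 100→T: 17.82·4.18·(T − 100) = 74.49(T − 100); water warms: 1353·4.18·(T − 10.51) = 5655.5(T − 10.51)
5730 T = 40202 + 7448.8 + 59440 = 107090
T ≈ 18.69 °C, under the boiling point, so the assumption holds.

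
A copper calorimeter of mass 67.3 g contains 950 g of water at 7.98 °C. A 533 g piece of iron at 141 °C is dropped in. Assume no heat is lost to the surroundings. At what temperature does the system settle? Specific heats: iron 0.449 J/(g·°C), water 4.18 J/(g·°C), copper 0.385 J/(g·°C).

T_f ≈ 15.5 °C

Let T be the final temperature. ΣQ_i = 0:
533*0.449*(T − 141) + 950*4.18*(T − 7.98) + 67.3*0.385*(T − 7.98) = 0
4236.2 T = 65639
T = 65639/4236.2 ≈ 15.49 °C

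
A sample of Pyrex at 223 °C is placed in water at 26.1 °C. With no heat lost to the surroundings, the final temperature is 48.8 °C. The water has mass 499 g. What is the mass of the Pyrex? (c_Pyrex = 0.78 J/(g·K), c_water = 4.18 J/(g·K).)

|Q_Pyrex| = |Q_water|:
m×0.78×(223 − 48.8) = 499×4.18×(48.8 − 26.1)
135.88 m = 47348  ⇒  m ≈ 348.5 g

m ≈ 348 g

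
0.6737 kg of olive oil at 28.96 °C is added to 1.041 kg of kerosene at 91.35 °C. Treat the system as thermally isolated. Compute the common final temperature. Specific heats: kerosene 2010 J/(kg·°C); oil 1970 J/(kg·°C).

With ΣQ=0 the equilibrium temperature is the m·c-weighted mean:
T_f = (2092.4×91.35 + 1327.2×28.96) / (2092.4 + 1327.2)
    = 229577 / 3419.6 ≈ 67.14 °C

T_f ≈ 67.1 °C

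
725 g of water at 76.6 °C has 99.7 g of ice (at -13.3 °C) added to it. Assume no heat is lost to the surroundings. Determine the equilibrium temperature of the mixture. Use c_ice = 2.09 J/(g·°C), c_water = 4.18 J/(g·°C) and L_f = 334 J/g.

T_f ≈ 56.9 °C

Net heat exchanged in the isolated system is zero:
warm ice to 0 °C: 99.7·2.09·(0 − (-13.3)) = 2771.4
  fusion: m_ice L_f = 99.7·334 = 33300
  meltwater 0→T: 99.7·4.18·T = 416.75 T
  water cools: 725·4.18·(T − 76.6) = 3030.5(T − 76.6)
3447.2 T = 232136 − 36071 = 196065
T ≈ 56.88 °C. Since T > 0 °C, the all-ice-melts assumption holds.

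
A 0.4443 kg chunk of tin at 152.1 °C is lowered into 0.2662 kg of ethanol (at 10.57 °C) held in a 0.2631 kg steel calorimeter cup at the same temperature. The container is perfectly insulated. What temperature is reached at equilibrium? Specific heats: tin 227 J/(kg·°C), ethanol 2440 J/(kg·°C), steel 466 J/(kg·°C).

T_f ≈ 26.9 °C

With ΣQ=0 the equilibrium temperature is the m·c-weighted mean:
T_f = (100.86*152.1 + 649.53*10.57 + 122.6*10.57) / (100.86 + 649.53 + 122.6)
    = 23502 / 872.99 ≈ 26.92 °C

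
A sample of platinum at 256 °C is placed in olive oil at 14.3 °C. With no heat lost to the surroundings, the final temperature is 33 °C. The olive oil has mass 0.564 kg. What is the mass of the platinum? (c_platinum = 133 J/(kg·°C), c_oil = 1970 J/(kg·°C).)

m ≈ 0.701 kg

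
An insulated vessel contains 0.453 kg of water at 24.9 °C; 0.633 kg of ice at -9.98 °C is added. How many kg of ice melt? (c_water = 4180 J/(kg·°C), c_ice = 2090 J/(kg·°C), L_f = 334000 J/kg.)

Cooling the water to 0 °C releases 0.453·4180·24.9 = 47149 J.
Warming the ice to 0 °C takes 0.633·2090·9.98 = 13203 J, leaving 33946 J for melting.
Fully melting the ice requires m_ice L_f = 0.633·334000 = 211422 J.
33946 J < 211422 J, so only part of the ice melts and the system sits at 0 °C.
m_melted·334000 = 33946  ⇒  m_melted ≈ 0.1016 kg.

m_melted ≈ 0.102 kg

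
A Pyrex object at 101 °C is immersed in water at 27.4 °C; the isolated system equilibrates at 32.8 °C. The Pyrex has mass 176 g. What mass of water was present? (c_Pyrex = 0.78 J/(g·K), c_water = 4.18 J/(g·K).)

m ≈ 415 g

Taking heat into each body as positive, Σ m c ΔT = 0:
176×0.78×(32.8 − 101) + m×4.18×(32.8 − 27.4) = 0
22.57 m = 9362.5
m = 9362.5/22.57 ≈ 414.8 g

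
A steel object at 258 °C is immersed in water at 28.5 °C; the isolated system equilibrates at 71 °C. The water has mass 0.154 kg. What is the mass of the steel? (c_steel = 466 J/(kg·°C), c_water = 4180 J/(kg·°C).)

m ≈ 0.314 kg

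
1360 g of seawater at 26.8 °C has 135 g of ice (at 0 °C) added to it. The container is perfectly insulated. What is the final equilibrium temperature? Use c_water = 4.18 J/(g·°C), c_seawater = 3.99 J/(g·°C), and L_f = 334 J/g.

T_f ≈ 16.7 °C

Energy conservation, ΣQ = 0:
melt ice: 135·334 = 45090
  warm the meltwater: 564.3 T
  seawater: 5426.4(T − 26.8)
5990.7 T = 145428 − 45090 = 100338
T ≈ 16.75 °C. Since T > 0 °C, the all-ice-melts assumption holds.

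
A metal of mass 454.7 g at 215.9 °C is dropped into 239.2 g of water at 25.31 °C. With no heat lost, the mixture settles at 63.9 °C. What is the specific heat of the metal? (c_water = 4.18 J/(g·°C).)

c ≈ 0.558 J/(g·°C)

m_s c (T_s − T_f) = m_water c_water (T_f − T_0):
454.7·c·(215.9 − 63.9) = 239.2·4.18·(63.9 − 25.31)
69114 c = 38584  ⇒  c ≈ 0.5583 J/(g·°C)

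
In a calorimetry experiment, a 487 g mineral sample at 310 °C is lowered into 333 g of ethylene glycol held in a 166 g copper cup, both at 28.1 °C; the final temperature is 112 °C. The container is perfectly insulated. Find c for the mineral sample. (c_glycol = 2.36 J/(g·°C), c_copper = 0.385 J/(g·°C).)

Taking heat into each body as positive, Σ m c ΔT = 0:
487·c·(112 − 310) + 333·2.36·(112 − 28.1) + 166·0.385·(112 − 28.1) = 0
-96426 c = -71297
c = -71297/-96426 ≈ 0.7394 J/(g·°C)

c ≈ 0.739 J/(g·°C)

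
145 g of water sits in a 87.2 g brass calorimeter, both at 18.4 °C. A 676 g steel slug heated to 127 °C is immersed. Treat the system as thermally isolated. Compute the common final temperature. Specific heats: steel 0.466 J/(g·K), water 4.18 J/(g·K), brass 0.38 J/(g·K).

T_f ≈ 54.3 °C

Taking heat into each body as positive, Σ m c ΔT = 0:
676*0.466*(T − 127) + 145*4.18*(T − 18.4) + 87.2*0.38*(T − 18.4) = 0
315.02(T − 127) + 606.1(T − 18.4) + 33.14(T − 18.4) = 0
(315.02 + 606.1 + 33.14) T = 315.02*127 + 606.1*18.4 + 33.14*18.4
T ≈ 54.25 °C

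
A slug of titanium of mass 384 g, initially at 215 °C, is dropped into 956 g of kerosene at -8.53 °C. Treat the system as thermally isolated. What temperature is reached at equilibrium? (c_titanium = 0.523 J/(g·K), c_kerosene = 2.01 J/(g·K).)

T_f ≈ 12.6 °C

Energy conservation, ΣQ = 0:
384*0.523*(T − 215) + 956*2.01*(T − (-8.53)) = 0
200.83(T − 215) + 1921.6(T − (-8.53)) = 0
2122.4 T = 26788
T = 26788 / 2122.4 = 12.6 °C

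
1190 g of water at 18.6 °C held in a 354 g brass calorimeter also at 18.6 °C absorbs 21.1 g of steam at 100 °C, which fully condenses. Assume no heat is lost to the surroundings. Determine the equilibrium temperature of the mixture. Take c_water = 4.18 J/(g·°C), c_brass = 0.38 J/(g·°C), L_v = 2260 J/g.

Energy conservation, ΣQ = 0:
latent heat released on condensation: 21.1×2260 = 47686
  condensed water 100 °C→T: 88.2(T − 100)
  water warms: 1190×4.18×(T − 18.6) = 4974.2(T − 18.6)
  cup: 134.52(T − 18.6)
5196.9 T = 47686 + 8819.8 + 95022 = 151528
T ≈ 29.16 °C (< 100 °C, so full condensation is consistent).

T_f ≈ 29.2 °C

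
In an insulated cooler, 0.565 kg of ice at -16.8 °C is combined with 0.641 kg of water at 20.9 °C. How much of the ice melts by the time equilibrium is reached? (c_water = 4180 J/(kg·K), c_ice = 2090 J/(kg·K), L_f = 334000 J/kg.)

Water can give up m c ΔT = 0.641·4180·20.9 = 55999 J before reaching 0 °C.
Of that, 0.565·2090·16.8 = 19838 J goes to bring the ice to 0 °C, leaving 36161 J.
Fully melting the ice requires m_ice L_f = 0.565·334000 = 188710 J.
36161 J < 188710 J, so only part of the ice melts and the system sits at 0 °C.
Mass melted = 36161/334000 ≈ 0.1083 kg.

m_melted ≈ 0.108 kg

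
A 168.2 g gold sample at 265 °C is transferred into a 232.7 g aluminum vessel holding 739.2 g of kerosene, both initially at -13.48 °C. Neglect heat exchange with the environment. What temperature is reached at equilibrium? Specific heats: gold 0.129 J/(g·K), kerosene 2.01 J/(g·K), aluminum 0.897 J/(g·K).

T_f ≈ -10.0 °C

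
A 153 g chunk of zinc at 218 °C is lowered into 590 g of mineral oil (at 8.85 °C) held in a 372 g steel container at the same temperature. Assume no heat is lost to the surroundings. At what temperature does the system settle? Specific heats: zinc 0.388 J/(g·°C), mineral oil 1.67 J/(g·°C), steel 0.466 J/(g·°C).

T_f ≈ 19.0 °C

Taking heat into each body as positive, Σ m c ΔT = 0:
153·0.388·(T − 218) + 590·1.67·(T − 8.85) + 372·0.466·(T − 8.85) = 0
59.36(T − 218) + 985.3(T − 8.85) + 173.35(T − 8.85) = 0
1218 T = 23195
T = 23195/1218 ≈ 19.04 °C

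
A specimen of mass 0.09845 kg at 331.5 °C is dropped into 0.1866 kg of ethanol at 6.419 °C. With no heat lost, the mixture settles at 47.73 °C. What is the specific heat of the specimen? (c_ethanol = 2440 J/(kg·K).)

c ≈ 673 J/(kg·K)

Energy conservation, ΣQ = 0:
0.09845×c×(47.73 − 331.5) + 0.1866×2440×(47.73 − 6.419) = 0
-27.94 c = -18809
c = -18809/-27.94 ≈ 673.3 J/(kg·K)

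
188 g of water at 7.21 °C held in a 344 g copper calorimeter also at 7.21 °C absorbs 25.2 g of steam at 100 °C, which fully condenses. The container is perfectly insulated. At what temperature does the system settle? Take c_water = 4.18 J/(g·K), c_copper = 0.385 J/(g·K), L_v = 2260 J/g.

T_f ≈ 72.4 °C

Energy balance with sensible and latent terms:
condense steam: −25.2·2260 = −56952; condensed water 100 °C→T: 105.34(T − 100); water warms: 188·4.18·(T − 7.21) = 785.84(T − 7.21); cup: 132.44(T − 7.21)
1023.6 T = 56952 + 10534 + 6620.8 = 74106
T ≈ 72.40 °C, under the boiling point, so the assumption holds.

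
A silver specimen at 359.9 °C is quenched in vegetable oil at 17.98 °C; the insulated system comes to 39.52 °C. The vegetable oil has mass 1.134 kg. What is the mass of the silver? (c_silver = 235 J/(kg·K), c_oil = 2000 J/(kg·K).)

m ≈ 0.649 kg

Let T be the final temperature. ΣQ_i = 0:
m×235×(39.52 − 359.9) + 1.134×2000×(39.52 − 17.98) = 0
-75289 m = -48853
m = -48853/-75289 ≈ 0.6489 kg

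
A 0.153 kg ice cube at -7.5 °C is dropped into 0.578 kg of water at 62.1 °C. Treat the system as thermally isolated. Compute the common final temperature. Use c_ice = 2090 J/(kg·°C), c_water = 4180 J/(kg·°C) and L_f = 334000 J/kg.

T_f ≈ 31.6 °C

Taking heat into each body as positive, Σ m c ΔT = 0:
ice -7.5→0 °C: 0.153·2090·7.5 = 2398.3
  latent heat to melt: 0.153·334000 = 51102
  warm the meltwater: 639.54 T
  water: 2416(T − 62.1)
3055.6 T = 150036 − 53500 = 96536
T ≈ 31.59 °C. Since T > 0 °C, the all-ice-melts assumption holds.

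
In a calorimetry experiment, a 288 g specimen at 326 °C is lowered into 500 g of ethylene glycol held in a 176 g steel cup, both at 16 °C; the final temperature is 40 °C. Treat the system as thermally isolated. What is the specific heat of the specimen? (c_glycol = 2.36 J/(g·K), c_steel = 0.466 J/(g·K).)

c ≈ 0.368 J/(g·K)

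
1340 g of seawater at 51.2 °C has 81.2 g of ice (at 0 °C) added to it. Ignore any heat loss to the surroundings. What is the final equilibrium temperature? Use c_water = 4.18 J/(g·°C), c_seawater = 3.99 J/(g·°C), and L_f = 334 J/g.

Heat gained plus heat lost sum to zero:
melt ice: 81.2·334 = 27121
  meltwater 0→T: 81.2·4.18·T = 339.42 T
  seawater: 5346.6(T − 51.2)
5686 T = 273746 − 27121 = 246625
T ≈ 43.37 °C. Since T > 0 °C, the all-ice-melts assumption holds.

T_f ≈ 43.4 °C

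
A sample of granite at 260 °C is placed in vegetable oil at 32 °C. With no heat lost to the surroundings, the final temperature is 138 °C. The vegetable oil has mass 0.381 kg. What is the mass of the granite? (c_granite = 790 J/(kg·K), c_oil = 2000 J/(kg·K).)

m ≈ 0.838 kg

Taking heat into each body as positive, Σ m c ΔT = 0:
m×790×(138 − 260) + 0.381×2000×(138 − 32) = 0
-96380 m = -80772
m = -80772/-96380 ≈ 0.8381 kg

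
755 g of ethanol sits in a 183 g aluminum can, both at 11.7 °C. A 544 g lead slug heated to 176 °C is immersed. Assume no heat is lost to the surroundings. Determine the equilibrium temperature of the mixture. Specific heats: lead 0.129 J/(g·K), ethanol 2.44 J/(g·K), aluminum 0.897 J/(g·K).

T_f ≈ 17.3 °C

With ΣQ=0 the equilibrium temperature is the m·c-weighted mean:
T_f = (70.18×176 + 1842.2×11.7 + 164.15×11.7) / (70.18 + 1842.2 + 164.15)
    = 35825 / 2076.5 ≈ 17.25 °C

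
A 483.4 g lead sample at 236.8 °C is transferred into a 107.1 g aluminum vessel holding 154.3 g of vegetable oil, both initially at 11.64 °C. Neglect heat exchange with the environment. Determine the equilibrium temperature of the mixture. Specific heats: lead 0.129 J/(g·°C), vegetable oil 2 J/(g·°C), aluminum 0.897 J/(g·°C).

T_f ≈ 41.7 °C

Energy conservation, ΣQ = 0:
483.4*0.129*(T − 236.8) + 154.3*2*(T − 11.64) + 107.1*0.897*(T − 11.64) = 0
467.03 T = 19477
T = 19477 / 467.03 = 41.7 °C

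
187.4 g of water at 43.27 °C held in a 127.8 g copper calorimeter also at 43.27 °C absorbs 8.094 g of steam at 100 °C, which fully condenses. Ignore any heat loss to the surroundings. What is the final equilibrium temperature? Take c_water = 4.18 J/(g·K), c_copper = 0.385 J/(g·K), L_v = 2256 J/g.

T_f ≈ 66.6 °C

Energy balance with sensible and latent terms:
condense steam: −8.094·2256 = −18260; condensate cools 100→T: 8.094·4.18·(T − 100) = 33.83(T − 100); original water: 783.33(T − 43.27); cup: 49.2(T − 43.27)
866.37 T = 18260 + 3383.3 + 36024 = 57667
T ≈ 66.56 °C (< 100 °C, so full condensation is consistent).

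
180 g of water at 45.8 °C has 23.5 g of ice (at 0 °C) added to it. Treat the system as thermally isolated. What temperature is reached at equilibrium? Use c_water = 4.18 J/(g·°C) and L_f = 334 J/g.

Net heat exchanged in the isolated system is zero:
latent heat to melt: 23.5×334 = 7849; meltwater 0→T: 23.5×4.18×T = 98.23 T; water: 752.4(T − 45.8)
850.63 T = 34460 − 7849 = 26611
T ≈ 31.28 °C. Since T > 0 °C, the all-ice-melts assumption holds.

T_f ≈ 31.3 °C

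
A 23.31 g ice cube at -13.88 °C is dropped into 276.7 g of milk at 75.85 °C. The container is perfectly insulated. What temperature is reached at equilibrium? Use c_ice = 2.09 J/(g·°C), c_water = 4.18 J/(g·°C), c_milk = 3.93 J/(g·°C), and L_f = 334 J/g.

Heat gained plus heat lost sum to zero:
ice -13.88→0 °C: 23.31×2.09×13.88 = 676.2; melt ice: 23.31×334 = 7785.5; meltwater 0→T: 23.31×4.18×T = 97.44 T; milk: 1087.4(T − 75.85)
1184.9 T = 82482 − 8461.7 = 74020
T ≈ 62.47 °C (positive, so assuming full melt was valid).

T_f ≈ 62.5 °C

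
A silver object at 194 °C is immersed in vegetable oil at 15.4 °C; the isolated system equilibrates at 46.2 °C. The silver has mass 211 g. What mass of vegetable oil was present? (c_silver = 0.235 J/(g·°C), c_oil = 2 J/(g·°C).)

m ≈ 119 g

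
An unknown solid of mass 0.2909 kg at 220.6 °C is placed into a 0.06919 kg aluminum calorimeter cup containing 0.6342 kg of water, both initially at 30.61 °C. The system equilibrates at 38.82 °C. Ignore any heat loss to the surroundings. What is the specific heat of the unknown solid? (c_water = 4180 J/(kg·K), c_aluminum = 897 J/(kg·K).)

c ≈ 421 J/(kg·K)

Heat gained plus heat lost sum to zero:
0.2909×c×(38.82 − 220.6) + 0.6342×4180×(38.82 − 30.61) + 0.06919×897×(38.82 − 30.61) = 0
-52.88 c = -22274
c = -22274/-52.88 ≈ 421.2 J/(kg·K)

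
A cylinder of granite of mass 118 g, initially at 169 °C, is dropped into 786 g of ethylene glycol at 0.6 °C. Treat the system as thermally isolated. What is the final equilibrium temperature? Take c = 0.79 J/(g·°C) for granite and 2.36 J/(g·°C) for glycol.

T_f ≈ 8.7 °C

Taking heat into each body as positive, Σ m c ΔT = 0:
118·0.79·(T − 169) + 786·2.36·(T − 0.6) = 0
93.22(T − 169) + 1855(T − 0.6) = 0
(93.22 + 1855) T = 93.22·169 + 1855·0.6
T ≈ 8.66 °C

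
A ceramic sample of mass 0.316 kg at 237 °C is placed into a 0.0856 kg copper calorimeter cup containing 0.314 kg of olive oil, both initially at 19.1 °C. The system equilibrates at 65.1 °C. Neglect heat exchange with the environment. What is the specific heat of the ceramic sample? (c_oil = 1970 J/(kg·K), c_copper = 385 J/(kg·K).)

c ≈ 552 J/(kg·K)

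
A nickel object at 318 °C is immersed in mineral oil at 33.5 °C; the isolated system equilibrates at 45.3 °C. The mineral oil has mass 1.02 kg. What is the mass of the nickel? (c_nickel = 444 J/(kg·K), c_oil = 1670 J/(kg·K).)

m ≈ 0.166 kg

Heat lost by the nickel = heat gained by the oil:
m·444·(318 − 45.3) = 1.02·1670·(45.3 − 33.5)
121079 m = 20100  ⇒  m ≈ 0.166 kg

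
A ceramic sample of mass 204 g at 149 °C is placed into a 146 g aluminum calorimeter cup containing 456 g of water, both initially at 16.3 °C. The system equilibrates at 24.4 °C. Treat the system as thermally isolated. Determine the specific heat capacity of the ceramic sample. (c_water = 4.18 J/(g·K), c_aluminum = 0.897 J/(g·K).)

Let T be the final temperature. ΣQ_i = 0:
204·c·(24.4 − 149) + 456·4.18·(24.4 − 16.3) + 146·0.897·(24.4 − 16.3) = 0
-25418 c = -16500
c = -16500/-25418 ≈ 0.6491 J/(g·K)

c ≈ 0.649 J/(g·K)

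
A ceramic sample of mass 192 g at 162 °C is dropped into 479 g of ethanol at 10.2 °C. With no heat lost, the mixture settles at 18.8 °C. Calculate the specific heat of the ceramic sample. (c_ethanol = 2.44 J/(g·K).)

c ≈ 0.366 J/(g·K)

Net heat exchanged in the isolated system is zero:
192·c·(18.8 − 162) + 479·2.44·(18.8 − 10.2) = 0
-27494 c = -10051
c = -10051/-27494 ≈ 0.3656 J/(g·K)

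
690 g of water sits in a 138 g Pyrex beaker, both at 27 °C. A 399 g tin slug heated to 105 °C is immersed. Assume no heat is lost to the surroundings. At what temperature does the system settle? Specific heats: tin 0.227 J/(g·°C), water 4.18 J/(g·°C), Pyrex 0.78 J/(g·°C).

With ΣQ=0 the equilibrium temperature is the m·c-weighted mean:
T_f = (90.57×105 + 2884.2×27 + 107.64×27) / (90.57 + 2884.2 + 107.64)
    = 90290 / 3082.4 ≈ 29.29 °C

T_f ≈ 29.3 °C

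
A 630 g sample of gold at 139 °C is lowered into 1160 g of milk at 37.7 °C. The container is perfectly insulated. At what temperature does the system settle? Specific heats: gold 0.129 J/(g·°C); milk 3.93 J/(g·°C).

T_f ≈ 39.5 °C

T_f is the heat-capacity-weighted average of the initial temperatures:
T_f = (81.27·139 + 4558.8·37.7) / (81.27 + 4558.8)
    = 183163 / 4640.1 ≈ 39.47 °C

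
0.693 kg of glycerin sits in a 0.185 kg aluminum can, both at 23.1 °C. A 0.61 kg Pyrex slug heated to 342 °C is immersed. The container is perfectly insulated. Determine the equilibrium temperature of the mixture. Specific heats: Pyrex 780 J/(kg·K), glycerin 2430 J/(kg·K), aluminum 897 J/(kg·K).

T_f = Σ m_i c_i T_i / Σ m_i c_i:
T_f = (475.8*342 + 1684*23.1 + 165.94*23.1) / (475.8 + 1684 + 165.94)
    = 205457 / 2325.7 ≈ 88.34 °C

T_f ≈ 88.3 °C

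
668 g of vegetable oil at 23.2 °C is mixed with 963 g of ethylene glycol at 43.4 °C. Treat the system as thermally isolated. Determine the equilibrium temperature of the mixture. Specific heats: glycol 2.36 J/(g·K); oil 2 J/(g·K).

T_f ≈ 35.9 °C

Set heat shed by the hot body equal to heat absorbed by the cold body:
963×2.36×(43.4 − T) = 668×2×(T − 23.2)
2272.7(43.4 − T) = 1336(T − 23.2)
3608.7 T = 129630  ⇒  T ≈ 35.92 °C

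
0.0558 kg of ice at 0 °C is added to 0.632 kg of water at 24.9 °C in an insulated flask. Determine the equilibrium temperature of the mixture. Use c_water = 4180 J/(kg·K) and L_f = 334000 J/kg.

T_f ≈ 16.4 °C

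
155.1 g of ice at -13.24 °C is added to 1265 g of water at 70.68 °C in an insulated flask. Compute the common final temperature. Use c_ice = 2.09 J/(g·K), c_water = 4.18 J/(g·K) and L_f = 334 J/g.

Let T be the final temperature. ΣQ_i = 0:
ice -13.24→0 °C: 155.1·2.09·13.24 = 4291.9
  melt ice: 155.1·334 = 51803
  warm the meltwater: 648.32 T
  water: 5287.7(T − 70.68)
5936 T = 373735 − 56095 = 317639
T ≈ 53.51 °C. Since T > 0 °C, the all-ice-melts assumption holds.

T_f ≈ 53.5 °C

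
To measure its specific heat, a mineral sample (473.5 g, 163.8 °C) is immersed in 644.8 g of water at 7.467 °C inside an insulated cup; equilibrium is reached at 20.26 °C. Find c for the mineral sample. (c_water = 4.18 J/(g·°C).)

c ≈ 0.507 J/(g·°C)

Energy conservation, ΣQ = 0:
473.5×c×(20.26 − 163.8) + 644.8×4.18×(20.26 − 7.467) = 0
-67966 c = -34481
c = -34481/-67966 ≈ 0.5073 J/(g·°C)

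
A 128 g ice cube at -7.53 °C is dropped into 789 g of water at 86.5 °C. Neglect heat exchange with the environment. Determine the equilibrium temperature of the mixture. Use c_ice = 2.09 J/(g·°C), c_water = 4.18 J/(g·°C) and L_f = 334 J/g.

Let T be the final temperature. ΣQ_i = 0:
warm ice to 0 °C: 128·2.09·(0 − (-7.53)) = 2014.4
  fusion: m_ice L_f = 128·334 = 42752
  meltwater 0→T: 128·4.18·T = 535.04 T
  water: 3298(T − 86.5)
3833.1 T = 285279 − 44766 = 240512
T ≈ 62.75 °C — above 0 °C, consistent with complete melting.

T_f ≈ 62.7 °C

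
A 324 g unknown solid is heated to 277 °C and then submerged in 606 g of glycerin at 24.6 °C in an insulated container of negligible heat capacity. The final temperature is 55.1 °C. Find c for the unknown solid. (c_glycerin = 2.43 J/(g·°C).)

c ≈ 0.625 J/(g·°C)

Setting the total heat transfer to zero:
324×c×(55.1 − 277) + 606×2.43×(55.1 − 24.6) = 0
-71896 c = -44914
c = -44914/-71896 ≈ 0.6247 J/(g·°C)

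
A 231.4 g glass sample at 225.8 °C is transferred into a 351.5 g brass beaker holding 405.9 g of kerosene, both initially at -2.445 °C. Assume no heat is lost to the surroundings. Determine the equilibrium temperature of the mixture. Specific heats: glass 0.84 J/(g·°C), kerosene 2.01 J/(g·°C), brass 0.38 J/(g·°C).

T_f = Σ m_i c_i T_i / Σ m_i c_i:
T_f = (194.38×225.8 + 815.86×(-2.445) + 133.57×(-2.445)) / (194.38 + 815.86 + 133.57)
    = 41569 / 1143.8 ≈ 36.34 °C

T_f ≈ 36.3 °C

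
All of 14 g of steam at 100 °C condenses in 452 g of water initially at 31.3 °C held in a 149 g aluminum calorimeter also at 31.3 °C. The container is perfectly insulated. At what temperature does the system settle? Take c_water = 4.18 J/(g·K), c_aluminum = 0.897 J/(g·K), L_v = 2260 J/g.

T_f ≈ 48.4 °C

Energy conservation, ΣQ = 0:
condense steam: −14·2260 = −31640
  condensed water 100 °C→T: 58.52(T − 100)
  water warms: 452·4.18·(T − 31.3) = 1889.4(T − 31.3)
  aluminum cup: 149·0.897·(T − 31.3) = 133.65(T − 31.3)
2081.5 T = 31640 + 5852 + 63320 = 100812
T ≈ 48.43 °C, under the boiling point, so the assumption holds.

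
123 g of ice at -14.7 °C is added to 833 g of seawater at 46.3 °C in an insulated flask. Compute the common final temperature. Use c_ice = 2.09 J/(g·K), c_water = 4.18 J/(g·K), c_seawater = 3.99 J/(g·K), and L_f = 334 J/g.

T_f ≈ 28.4 °C

Heat gained plus heat lost sum to zero:
ice -14.7→0 °C: 123·2.09·14.7 = 3778.9
  fusion: m_ice L_f = 123·334 = 41082
  warm the meltwater: 514.14 T
  seawater cools: 833·3.99·(T − 46.3) = 3323.7(T − 46.3)
3837.8 T = 153886 − 44861 = 109025
T ≈ 28.41 °C (positive, so assuming full melt was valid).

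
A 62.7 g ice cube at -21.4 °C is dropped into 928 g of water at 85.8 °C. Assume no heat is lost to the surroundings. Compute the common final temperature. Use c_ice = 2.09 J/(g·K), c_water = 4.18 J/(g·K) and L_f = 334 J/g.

Setting the total heat transfer to zero:
warm ice to 0 °C: 62.7×2.09×(0 − (-21.4)) = 2804.3; melt ice: 62.7×334 = 20942; meltwater 0→T: 62.7×4.18×T = 262.09 T; water cools: 928×4.18×(T − 85.8) = 3879(T − 85.8)
4141.1 T = 332822 − 23746 = 309076
T ≈ 74.64 °C — above 0 °C, consistent with complete melting.

T_f ≈ 74.6 °C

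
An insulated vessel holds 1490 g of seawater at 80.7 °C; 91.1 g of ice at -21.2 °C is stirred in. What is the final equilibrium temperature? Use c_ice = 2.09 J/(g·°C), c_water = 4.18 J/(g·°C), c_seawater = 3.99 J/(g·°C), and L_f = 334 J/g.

Conservation of energy gives ΣQ = 0:
ice -21.2→0 °C: 91.1×2.09×21.2 = 4036.5; fusion: m_ice L_f = 91.1×334 = 30427; warm the meltwater: 380.8 T; seawater: 5945.1(T − 80.7)
6325.9 T = 479770 − 34464 = 445306
T ≈ 70.39 °C (positive, so assuming full melt was valid).

T_f ≈ 70.4 °C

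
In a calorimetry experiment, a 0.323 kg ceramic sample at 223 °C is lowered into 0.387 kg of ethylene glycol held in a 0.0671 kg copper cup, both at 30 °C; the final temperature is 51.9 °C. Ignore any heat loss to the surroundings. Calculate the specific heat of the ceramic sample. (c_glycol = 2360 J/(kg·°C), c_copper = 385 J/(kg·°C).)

c ≈ 372 J/(kg·°C)

Let T be the final temperature. ΣQ_i = 0:
0.323×c×(51.9 − 223) + 0.387×2360×(51.9 − 30) + 0.0671×385×(51.9 − 30) = 0
-55.27 c = -20567
c = -20567/-55.27 ≈ 372.2 J/(kg·°C)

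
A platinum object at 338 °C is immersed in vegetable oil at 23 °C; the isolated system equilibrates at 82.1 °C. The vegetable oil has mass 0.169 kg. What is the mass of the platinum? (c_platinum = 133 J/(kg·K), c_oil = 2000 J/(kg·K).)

Setting the total heat transfer to zero:
m×133×(82.1 − 338) + 0.169×2000×(82.1 − 23) = 0
-34035 m = -19976
m = -19976/-34035 ≈ 0.5869 kg

m ≈ 0.587 kg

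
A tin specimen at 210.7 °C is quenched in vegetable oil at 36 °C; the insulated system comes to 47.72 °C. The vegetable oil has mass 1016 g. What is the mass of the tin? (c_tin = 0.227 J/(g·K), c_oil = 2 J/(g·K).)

m ≈ 644 g

|Q_tin| = |Q_oil|:
m×0.227×(210.7 − 47.72) = 1016×2×(47.72 − 36)
37 m = 23815  ⇒  m ≈ 643.7 g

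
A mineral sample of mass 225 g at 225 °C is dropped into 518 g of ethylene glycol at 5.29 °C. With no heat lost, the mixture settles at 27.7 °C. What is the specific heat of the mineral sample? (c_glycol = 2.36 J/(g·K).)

Setting the total heat transfer to zero:
225×c×(27.7 − 225) + 518×2.36×(27.7 − 5.29) = 0
-44392 c = -27396
c = -27396/-44392 ≈ 0.6171 J/(g·K)

c ≈ 0.617 J/(g·K)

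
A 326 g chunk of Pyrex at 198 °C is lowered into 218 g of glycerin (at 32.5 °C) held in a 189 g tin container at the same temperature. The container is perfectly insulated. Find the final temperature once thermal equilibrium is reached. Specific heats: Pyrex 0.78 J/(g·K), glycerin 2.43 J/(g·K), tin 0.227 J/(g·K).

T_f ≈ 83.4 °C

T_f = Σ m_i c_i T_i / Σ m_i c_i:
T_f = (254.28*198 + 529.74*32.5 + 42.9*32.5) / (254.28 + 529.74 + 42.9)
    = 68958 / 826.92 ≈ 83.39 °C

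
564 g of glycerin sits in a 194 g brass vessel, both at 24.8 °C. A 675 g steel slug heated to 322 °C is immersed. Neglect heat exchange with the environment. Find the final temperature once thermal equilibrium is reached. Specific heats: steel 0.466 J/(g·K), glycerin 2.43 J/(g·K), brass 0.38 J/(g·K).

T_f ≈ 78.0 °C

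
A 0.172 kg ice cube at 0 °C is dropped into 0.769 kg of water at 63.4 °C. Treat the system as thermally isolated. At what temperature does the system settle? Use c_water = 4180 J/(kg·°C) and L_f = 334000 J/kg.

T_f ≈ 37.2 °C

Sum of m c ΔT and latent-heat terms is zero:
fusion: m_ice L_f = 0.172×334000 = 57448; meltwater 0→T: 0.172×4180×T = 718.96 T; water: 3214.4(T − 63.4)
3933.4 T = 203794 − 57448 = 146346
T ≈ 37.21 °C. Since T > 0 °C, the all-ice-melts assumption holds.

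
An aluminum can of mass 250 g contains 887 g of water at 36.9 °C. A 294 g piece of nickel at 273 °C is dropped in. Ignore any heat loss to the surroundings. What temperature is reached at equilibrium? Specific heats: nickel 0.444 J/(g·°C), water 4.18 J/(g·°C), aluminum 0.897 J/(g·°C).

Conservation of energy gives ΣQ = 0:
294×0.444×(T − 273) + 887×4.18×(T − 36.9) + 250×0.897×(T − 36.9) = 0
130.54(T − 273) + 3707.7(T − 36.9) + 224.25(T − 36.9) = 0
4062.4 T = 180724
T ≈ 44.49 °C

T_f ≈ 44.5 °C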